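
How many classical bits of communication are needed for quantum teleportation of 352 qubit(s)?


Quantum teleportation requires 2 classical bits per qubit teleported.
352 qubit(s) -> 2 * 352 = 704 classical bits

704


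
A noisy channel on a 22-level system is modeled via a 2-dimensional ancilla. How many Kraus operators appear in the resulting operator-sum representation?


Tracing out the environment in an orthonormal basis {|i>_E} gives Kraus operators K_i = <i|_E U |0>_E.
Number of Kraus operators = dim(H_env) = d_env
= 2

2


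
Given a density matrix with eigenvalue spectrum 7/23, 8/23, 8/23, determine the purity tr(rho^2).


tr(rho^2) = sum of eigenvalues squared
= (7/23)^2 + (8/23)^2 + (8/23)^2
= (49 + 64 + 64) / 529
= 177/529
= 0.3346

0.3346


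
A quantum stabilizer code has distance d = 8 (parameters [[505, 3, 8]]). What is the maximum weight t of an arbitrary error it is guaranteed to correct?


Code parameters: [[505, 3, 8]], distance d = 8.
Number of correctable errors = floor((d-1)/2)
= floor((8 - 1)/2)
= floor(7/2)
= 3

3


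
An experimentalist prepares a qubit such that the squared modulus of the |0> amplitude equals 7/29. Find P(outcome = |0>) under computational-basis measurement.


|alpha|^2 = 7/29 = 0.2414
|beta|^2 = 1 - 7/29 = 22/29 = 0.7586
P(|0>) = |alpha|^2 = 0.2414

0.2414


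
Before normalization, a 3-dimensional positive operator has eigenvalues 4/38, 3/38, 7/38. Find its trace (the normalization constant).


tr(M) = sum of eigenvalues
= 4/38 + 3/38 + 7/38
= 14/38
= 0.3684

0.3684


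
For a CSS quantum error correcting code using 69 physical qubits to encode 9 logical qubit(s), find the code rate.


Code rate R = k/n
= 9/69
= 0.1304

0.1304


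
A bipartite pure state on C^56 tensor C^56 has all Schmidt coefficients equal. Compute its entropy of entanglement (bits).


For a maximally entangled state in d x d:
S = log2(d) = log2(56)
= 5.8074

5.8074


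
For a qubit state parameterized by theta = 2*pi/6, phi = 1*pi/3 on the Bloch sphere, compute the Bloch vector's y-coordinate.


theta = 1.0472, phi = 1.0472
r_y = sin(theta)*sin(phi) = 0.8660 * 0.8660
r_y = 0.7500

0.7500


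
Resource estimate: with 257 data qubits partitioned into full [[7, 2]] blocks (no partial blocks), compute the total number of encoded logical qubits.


Each code block uses 7 physical qubits for 2 logical qubit(s).
Number of complete blocks = floor(257 / 7) = 36
Logical qubits = 36 * 2
= 72

72


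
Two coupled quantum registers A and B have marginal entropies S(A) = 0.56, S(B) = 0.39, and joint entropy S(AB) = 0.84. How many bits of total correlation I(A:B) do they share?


I(A:B) = S(A) + S(B) - S(AB)
= 0.56 + 0.39 - 0.84
= 0.1100

0.1100


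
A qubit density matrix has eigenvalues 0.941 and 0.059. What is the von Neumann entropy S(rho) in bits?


S = -p*log2(p) - (1-p)*log2(1-p)
p = 0.9410, 1-p = 0.0590
= -0.9410 * log2(0.9410) - 0.0590 * log2(0.0590)
= -(-0.0826) - (-0.2409)
= 0.3235

0.3235


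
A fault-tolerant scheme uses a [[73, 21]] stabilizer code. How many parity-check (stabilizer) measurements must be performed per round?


For an [[n,k]] stabilizer code:
Number of stabilizer generators = n - k
= 73 - 21
= 52

52


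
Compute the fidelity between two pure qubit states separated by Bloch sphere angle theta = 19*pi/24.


For states separated by angle theta on Bloch sphere:
F = cos^2(theta/2)
theta = 19*pi/24 = 2.4871
theta/2 = 1.2435
cos(theta/2) = 0.3214
F = 0.1033

0.1033


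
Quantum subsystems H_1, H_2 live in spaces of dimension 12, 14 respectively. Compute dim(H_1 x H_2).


dim(H_1 x H_2) = 12 * 14
= 168

168


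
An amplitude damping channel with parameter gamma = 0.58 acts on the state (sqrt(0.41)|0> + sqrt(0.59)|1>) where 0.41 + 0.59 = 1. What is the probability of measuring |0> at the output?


For amplitude damping with parameter gamma on state sqrt(a)|0> + sqrt(b)|1>:
alpha^2 = 0.41, beta^2 = 0.59
P(|0>) = alpha^2 + gamma * beta^2
= 0.41 + 0.58 * 0.59
= 0.41 + 0.3422
= 0.7522

0.7522


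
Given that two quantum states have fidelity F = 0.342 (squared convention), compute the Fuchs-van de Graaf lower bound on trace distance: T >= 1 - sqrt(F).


Fuchs-van de Graaf (squared-fidelity convention): 1 - sqrt(F) <= T <= sqrt(1 - F).
Lower bound: T >= 1 - sqrt(F)
sqrt(F) = sqrt(0.342) = 0.5848
T >= 1 - 0.5848
T >= 0.4152

0.4152


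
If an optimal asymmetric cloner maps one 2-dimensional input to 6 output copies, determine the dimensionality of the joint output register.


Output space = H^(tensor 6) where dim(H) = 2
dim = 2^6
= 4 (after 2 factors)
= 8 (after 3 factors)
= 16 (after 4 factors)
= 32 (after 5 factors)
= 64 (after 6 factors)
= 64

64


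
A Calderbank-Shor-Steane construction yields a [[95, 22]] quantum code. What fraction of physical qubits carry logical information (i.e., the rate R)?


Code rate R = k/n
= 22/95
= 0.2316

0.2316


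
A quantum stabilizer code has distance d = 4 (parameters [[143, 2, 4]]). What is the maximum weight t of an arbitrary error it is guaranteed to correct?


Code parameters: [[143, 2, 4]], distance d = 4.
Number of correctable errors = floor((d-1)/2)
= floor((4 - 1)/2)
= floor(3/2)
= 1

1


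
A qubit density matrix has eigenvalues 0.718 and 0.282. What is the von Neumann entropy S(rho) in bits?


S = -p*log2(p) - (1-p)*log2(1-p)
p = 0.7180, 1-p = 0.2820
= -0.7180 * log2(0.7180) - 0.2820 * log2(0.2820)
= -(-0.3432) - (-0.5150)
= 0.8582

0.8582


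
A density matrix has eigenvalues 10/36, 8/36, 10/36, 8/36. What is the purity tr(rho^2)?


tr(rho^2) = sum of eigenvalues squared
= (10/36)^2 + (8/36)^2 + (10/36)^2 + (8/36)^2
= (100 + 64 + 100 + 64) / 1296
= 328/1296
= 0.2531

0.2531


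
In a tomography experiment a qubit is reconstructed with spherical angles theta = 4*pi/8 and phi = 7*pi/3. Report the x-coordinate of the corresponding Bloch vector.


theta = 1.5708, phi = 7.3304
r_x = sin(theta)*cos(phi) = 1.0000 * 0.5000
r_x = 0.5000

0.5000


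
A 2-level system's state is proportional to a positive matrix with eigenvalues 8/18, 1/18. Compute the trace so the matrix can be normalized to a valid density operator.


tr(M) = sum of eigenvalues
= 8/18 + 1/18
= 9/18
= 0.5000

0.5000


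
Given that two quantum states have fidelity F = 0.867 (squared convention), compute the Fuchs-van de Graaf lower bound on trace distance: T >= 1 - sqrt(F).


Fuchs-van de Graaf (squared-fidelity convention): 1 - sqrt(F) <= T <= sqrt(1 - F).
Lower bound: T >= 1 - sqrt(F)
sqrt(F) = sqrt(0.867) = 0.9311
T >= 1 - 0.9311
T >= 0.0689

0.0689


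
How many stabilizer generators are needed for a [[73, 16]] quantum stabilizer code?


For an [[n,k]] stabilizer code:
Number of stabilizer generators = n - k
= 73 - 16
= 57

57


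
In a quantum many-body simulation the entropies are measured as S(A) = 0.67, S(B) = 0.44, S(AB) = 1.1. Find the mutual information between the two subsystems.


I(A:B) = S(A) + S(B) - S(AB)
= 0.67 + 0.44 - 1.1
= 0.0100

0.0100


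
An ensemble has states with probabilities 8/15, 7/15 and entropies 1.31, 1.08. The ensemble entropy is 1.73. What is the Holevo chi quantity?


chi = S(rho) - sum_i p_i * S(rho_i)
Weighted entropy = 8/15 * 1.31 + 7/15 * 1.08
= 1.2027
chi = 1.73 - 1.2027
= 0.5273

0.5273


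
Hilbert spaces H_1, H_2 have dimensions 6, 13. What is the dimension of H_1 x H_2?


dim(H_1 x H_2) = 6 * 13
= 78

78


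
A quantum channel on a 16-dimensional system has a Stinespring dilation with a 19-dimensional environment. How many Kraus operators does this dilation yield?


Tracing out the environment in an orthonormal basis {|i>_E} gives Kraus operators K_i = <i|_E U |0>_E.
Number of Kraus operators = dim(H_env) = d_env
= 19

19


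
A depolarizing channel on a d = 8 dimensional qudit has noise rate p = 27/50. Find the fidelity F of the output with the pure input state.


F = (1-p) + p/d
= (1 - 0.5400) + 0.5400/8
= 0.4600 + 0.0675
= 0.5275

0.5275


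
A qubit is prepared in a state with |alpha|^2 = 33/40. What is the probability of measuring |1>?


|alpha|^2 = 33/40 = 0.8250
|beta|^2 = 1 - 33/40 = 7/40 = 0.1750
P(|1>) = |beta|^2 = 0.1750

0.1750


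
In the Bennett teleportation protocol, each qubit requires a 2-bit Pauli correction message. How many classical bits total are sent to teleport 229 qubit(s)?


Quantum teleportation requires 2 classical bits per qubit teleported.
229 qubit(s) -> 2 * 229 = 458 classical bits

458


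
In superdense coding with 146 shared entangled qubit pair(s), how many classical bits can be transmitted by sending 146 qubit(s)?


Superdense coding allows 2 classical bits per shared entangled pair.
146 pair(s) -> 2 * 146 = 292 classical bits

292


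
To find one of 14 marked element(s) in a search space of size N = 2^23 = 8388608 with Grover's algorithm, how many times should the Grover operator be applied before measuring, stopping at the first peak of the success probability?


After j Grover iterations the success probability is P(j) = sin^2((2j+1)*theta), where sin(theta) = sqrt(k/N).
N = 2^23 = 8388608, k = 14
sin(theta) = sqrt(k/N) = 0.001291870757
theta = arcsin(sqrt(k/N)) = 0.001291871117 rad
P(j) reaches its first maximum when (2j+1)*theta is as close as possible to pi/2, i.e. j = round(pi/(4*theta) - 1/2).
pi/(4*theta) - 1/2 = 607.4540
(For comparison, the common estimate pi/4 * sqrt(N/k) = 607.9541; the exact maximiser is used here.)
Optimal iterations = 607

607


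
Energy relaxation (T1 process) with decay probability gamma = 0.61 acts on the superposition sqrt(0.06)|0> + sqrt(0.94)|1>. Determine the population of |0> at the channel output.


For amplitude damping with parameter gamma on state sqrt(a)|0> + sqrt(b)|1>:
alpha^2 = 0.06, beta^2 = 0.94
P(|0>) = alpha^2 + gamma * beta^2
= 0.06 + 0.61 * 0.94
= 0.06 + 0.5734
= 0.6334

0.6334


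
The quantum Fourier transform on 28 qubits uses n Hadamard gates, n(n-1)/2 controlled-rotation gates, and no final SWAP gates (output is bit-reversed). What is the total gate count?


Hadamard gates: 28
Controlled rotations: n*(n-1)/2 = 28*27/2 = 378
SWAP gates: 0 (omitted)
Total = 28 + 378
= 406

406


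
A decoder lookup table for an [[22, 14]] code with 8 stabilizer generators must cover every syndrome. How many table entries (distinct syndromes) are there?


Each stabilizer generator gives a binary (+1 or -1) measurement outcome.
With 8 independent generators:
Total syndromes = 2^8
= 256

256


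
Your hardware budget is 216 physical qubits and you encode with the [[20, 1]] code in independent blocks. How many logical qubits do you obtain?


Each code block uses 20 physical qubits for 1 logical qubit(s).
Number of complete blocks = floor(216 / 20) = 10
Logical qubits = 10 * 1
= 10

10


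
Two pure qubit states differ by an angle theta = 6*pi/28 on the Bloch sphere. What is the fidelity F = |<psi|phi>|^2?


For states separated by angle theta on Bloch sphere:
F = cos^2(theta/2)
theta = 6*pi/28 = 0.6732
theta/2 = 0.3366
cos(theta/2) = 0.9439
F = 0.8909

0.8909


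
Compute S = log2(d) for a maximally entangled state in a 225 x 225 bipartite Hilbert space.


For a maximally entangled state in d x d:
S = log2(d) = log2(225)
= 7.8138

7.8138


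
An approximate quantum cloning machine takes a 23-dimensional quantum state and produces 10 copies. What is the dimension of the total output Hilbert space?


Output space = H^(tensor 10) where dim(H) = 23
dim = 23^10
= 529 (after 2 factors)
= 12167 (after 3 factors)
= 279841 (after 4 factors)
= 6436343 (after 5 factors)
= 148035889 (after 6 factors)
= 3404825447 (after 7 factors)
= 78310985281 (after 8 factors)
= 1801152661463 (after 9 factors)
= 41426511213649 (after 10 factors)
= 41426511213649

41426511213649


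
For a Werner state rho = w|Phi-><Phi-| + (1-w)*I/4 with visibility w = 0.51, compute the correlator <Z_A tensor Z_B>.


|Phi-> = (|00> - |11>)/sqrt(2)
For the pure Bell state, <Z_A Z_B> = +1 (Bell-state Pauli correlator).
The maximally-mixed part I/4 has tr(I/4 * P tensor P) = 0 for any traceless Pauli P.
So <Z_A Z_B>_rho = w * (+1) + (1 - w) * 0
= 0.51 * (+1)
= 0.5100

0.5100


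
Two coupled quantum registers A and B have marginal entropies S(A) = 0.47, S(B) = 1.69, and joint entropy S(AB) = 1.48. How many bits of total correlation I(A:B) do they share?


I(A:B) = S(A) + S(B) - S(AB)
= 0.47 + 1.69 - 1.48
= 0.6800

0.6800


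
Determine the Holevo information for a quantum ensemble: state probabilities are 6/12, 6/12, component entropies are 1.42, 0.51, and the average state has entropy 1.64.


chi = S(rho) - sum_i p_i * S(rho_i)
Weighted entropy = 6/12 * 1.42 + 6/12 * 0.51
= 0.9650
chi = 1.64 - 0.9650
= 0.6750

0.6750


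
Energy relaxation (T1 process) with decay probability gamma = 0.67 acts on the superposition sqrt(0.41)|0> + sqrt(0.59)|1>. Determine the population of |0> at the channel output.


For amplitude damping with parameter gamma on state sqrt(a)|0> + sqrt(b)|1>:
alpha^2 = 0.41, beta^2 = 0.59
P(|0>) = alpha^2 + gamma * beta^2
= 0.41 + 0.67 * 0.59
= 0.41 + 0.3953
= 0.8053

0.8053


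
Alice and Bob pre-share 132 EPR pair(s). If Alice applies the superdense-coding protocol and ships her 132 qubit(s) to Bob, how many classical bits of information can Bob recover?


Superdense coding allows 2 classical bits per shared entangled pair.
132 pair(s) -> 2 * 132 = 264 classical bits

264


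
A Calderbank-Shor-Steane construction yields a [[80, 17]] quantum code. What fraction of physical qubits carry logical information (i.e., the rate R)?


Code rate R = k/n
= 17/80
= 0.2125

0.2125


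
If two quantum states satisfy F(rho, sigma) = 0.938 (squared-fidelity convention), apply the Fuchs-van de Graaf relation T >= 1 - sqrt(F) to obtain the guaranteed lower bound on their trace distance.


Fuchs-van de Graaf (squared-fidelity convention): 1 - sqrt(F) <= T <= sqrt(1 - F).
Lower bound: T >= 1 - sqrt(F)
sqrt(F) = sqrt(0.938) = 0.9685
T >= 1 - 0.9685
T >= 0.0315

0.0315


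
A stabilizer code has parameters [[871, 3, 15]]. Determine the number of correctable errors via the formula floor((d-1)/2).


Code parameters: [[871, 3, 15]], distance d = 15.
Number of correctable errors = floor((d-1)/2)
= floor((15 - 1)/2)
= floor(14/2)
= 7

7


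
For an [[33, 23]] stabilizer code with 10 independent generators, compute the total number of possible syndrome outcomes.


Each stabilizer generator gives a binary (+1 or -1) measurement outcome.
With 10 independent generators:
Total syndromes = 2^10
= 1024

1024


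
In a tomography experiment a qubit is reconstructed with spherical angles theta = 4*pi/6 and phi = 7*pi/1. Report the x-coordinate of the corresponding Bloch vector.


theta = 2.0944, phi = 21.9911
r_x = sin(theta)*cos(phi) = 0.8660 * -1.0000
r_x = -0.8660

-0.8660


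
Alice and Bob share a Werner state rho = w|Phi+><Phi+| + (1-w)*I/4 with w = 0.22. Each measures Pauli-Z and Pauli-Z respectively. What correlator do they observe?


|Phi+> = (|00> + |11>)/sqrt(2)
For the pure Bell state, <Z_A Z_B> = +1 (Bell-state Pauli correlator).
The maximally-mixed part I/4 has tr(I/4 * P tensor P) = 0 for any traceless Pauli P.
So <Z_A Z_B>_rho = w * (+1) + (1 - w) * 0
= 0.22 * (+1)
= 0.2200

0.2200


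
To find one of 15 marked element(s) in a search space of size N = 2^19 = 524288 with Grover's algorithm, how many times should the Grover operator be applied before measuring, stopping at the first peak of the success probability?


After j Grover iterations the success probability is P(j) = sin^2((2j+1)*theta), where sin(theta) = sqrt(k/N).
N = 2^19 = 524288, k = 15
sin(theta) = sqrt(k/N) = 0.005348853101
theta = arcsin(sqrt(k/N)) = 0.005348878606 rad
P(j) reaches its first maximum when (2j+1)*theta is as close as possible to pi/2, i.e. j = round(pi/(4*theta) - 1/2).
pi/(4*theta) - 1/2 = 146.3342
(For comparison, the common estimate pi/4 * sqrt(N/k) = 146.8349; the exact maximiser is used here.)
Optimal iterations = 146

146


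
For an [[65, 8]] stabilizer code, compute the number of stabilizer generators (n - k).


For an [[n,k]] stabilizer code:
Number of stabilizer generators = n - k
= 65 - 8
= 57

57


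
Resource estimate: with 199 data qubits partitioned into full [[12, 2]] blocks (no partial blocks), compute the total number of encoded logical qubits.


Each code block uses 12 physical qubits for 2 logical qubit(s).
Number of complete blocks = floor(199 / 12) = 16
Logical qubits = 16 * 2
= 32

32


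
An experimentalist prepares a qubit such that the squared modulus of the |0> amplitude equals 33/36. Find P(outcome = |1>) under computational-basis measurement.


|alpha|^2 = 33/36 = 0.9167
|beta|^2 = 1 - 33/36 = 3/36 = 0.0833
P(|1>) = |beta|^2 = 0.0833

0.0833


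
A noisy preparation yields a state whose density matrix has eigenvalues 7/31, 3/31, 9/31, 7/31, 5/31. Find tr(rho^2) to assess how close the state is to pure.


tr(rho^2) = sum of eigenvalues squared
= (7/31)^2 + (3/31)^2 + (9/31)^2 + (7/31)^2 + (5/31)^2
= (49 + 9 + 81 + 49 + 25) / 961
= 213/961
= 0.2216

0.2216


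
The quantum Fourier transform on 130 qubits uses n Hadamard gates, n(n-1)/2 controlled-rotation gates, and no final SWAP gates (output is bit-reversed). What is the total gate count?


Hadamard gates: 130
Controlled rotations: n*(n-1)/2 = 130*129/2 = 8385
SWAP gates: 0 (omitted)
Total = 130 + 8385
= 8515

8515


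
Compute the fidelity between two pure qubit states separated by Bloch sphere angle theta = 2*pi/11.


For states separated by angle theta on Bloch sphere:
F = cos^2(theta/2)
theta = 2*pi/11 = 0.5712
theta/2 = 0.2856
cos(theta/2) = 0.9595
F = 0.9206

0.9206


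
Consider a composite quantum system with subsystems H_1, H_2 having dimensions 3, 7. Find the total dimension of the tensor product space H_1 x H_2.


dim(H_1 x H_2) = 3 * 7
= 21

21


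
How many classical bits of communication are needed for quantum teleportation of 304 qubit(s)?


Quantum teleportation requires 2 classical bits per qubit teleported.
304 qubit(s) -> 2 * 304 = 608 classical bits

608


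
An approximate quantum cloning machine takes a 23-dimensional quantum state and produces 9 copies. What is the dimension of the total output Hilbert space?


Output space = H^(tensor 9) where dim(H) = 23
dim = 23^9
= 529 (after 2 factors)
= 12167 (after 3 factors)
= 279841 (after 4 factors)
= 6436343 (after 5 factors)
= 148035889 (after 6 factors)
= 3404825447 (after 7 factors)
= 78310985281 (after 8 factors)
= 1801152661463 (after 9 factors)
= 1801152661463

1801152661463


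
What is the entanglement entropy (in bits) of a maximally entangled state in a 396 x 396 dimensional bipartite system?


For a maximally entangled state in d x d:
S = log2(d) = log2(396)
= 8.6294

8.6294


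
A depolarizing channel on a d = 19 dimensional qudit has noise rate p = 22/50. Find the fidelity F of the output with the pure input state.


F = (1-p) + p/d
= (1 - 0.4400) + 0.4400/19
= 0.5600 + 0.0232
= 0.5832

0.5832


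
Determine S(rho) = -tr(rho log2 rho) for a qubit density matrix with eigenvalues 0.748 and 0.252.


S = -p*log2(p) - (1-p)*log2(1-p)
p = 0.7480, 1-p = 0.2520
= -0.7480 * log2(0.7480) - 0.2520 * log2(0.2520)
= -(-0.3133) - (-0.5011)
= 0.8144

0.8144


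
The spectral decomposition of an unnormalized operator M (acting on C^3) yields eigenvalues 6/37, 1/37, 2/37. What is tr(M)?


tr(M) = sum of eigenvalues
= 6/37 + 1/37 + 2/37
= 9/37
= 0.2432

0.2432


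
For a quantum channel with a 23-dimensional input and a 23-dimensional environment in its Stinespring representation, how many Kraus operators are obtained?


Tracing out the environment in an orthonormal basis {|i>_E} gives Kraus operators K_i = <i|_E U |0>_E.
Number of Kraus operators = dim(H_env) = d_env
= 23

23


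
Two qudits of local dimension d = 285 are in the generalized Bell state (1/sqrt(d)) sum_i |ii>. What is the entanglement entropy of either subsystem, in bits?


For a maximally entangled state in d x d:
S = log2(d) = log2(285)
= 8.1548

8.1548


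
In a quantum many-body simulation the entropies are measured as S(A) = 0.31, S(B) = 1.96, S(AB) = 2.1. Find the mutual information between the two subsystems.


I(A:B) = S(A) + S(B) - S(AB)
= 0.31 + 1.96 - 2.1
= 0.1700

0.1700


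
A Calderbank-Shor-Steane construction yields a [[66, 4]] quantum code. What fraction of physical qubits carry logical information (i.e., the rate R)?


Code rate R = k/n
= 4/66
= 0.0606

0.0606


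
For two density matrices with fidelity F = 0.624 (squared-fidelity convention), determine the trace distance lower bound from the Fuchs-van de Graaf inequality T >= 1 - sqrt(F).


Fuchs-van de Graaf (squared-fidelity convention): 1 - sqrt(F) <= T <= sqrt(1 - F).
Lower bound: T >= 1 - sqrt(F)
sqrt(F) = sqrt(0.624) = 0.7899
T >= 1 - 0.7899
T >= 0.2101

0.2101


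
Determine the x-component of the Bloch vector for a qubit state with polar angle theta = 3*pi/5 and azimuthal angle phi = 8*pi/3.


theta = 1.8850, phi = 8.3776
r_x = sin(theta)*cos(phi) = 0.9511 * -0.5000
r_x = -0.4755

-0.4755


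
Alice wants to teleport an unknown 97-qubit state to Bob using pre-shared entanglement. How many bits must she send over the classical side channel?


Quantum teleportation requires 2 classical bits per qubit teleported.
97 qubit(s) -> 2 * 97 = 194 classical bits

194


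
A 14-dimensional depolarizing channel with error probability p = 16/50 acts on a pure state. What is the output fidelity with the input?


F = (1-p) + p/d
= (1 - 0.3200) + 0.3200/14
= 0.6800 + 0.0229
= 0.7029

0.7029


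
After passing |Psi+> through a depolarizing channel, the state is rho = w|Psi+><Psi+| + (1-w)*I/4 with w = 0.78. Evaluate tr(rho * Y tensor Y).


|Psi+> = (|01> + |10>)/sqrt(2)
For the pure Bell state, <Y_A Y_B> = +1 (Bell-state Pauli correlator).
The maximally-mixed part I/4 has tr(I/4 * P tensor P) = 0 for any traceless Pauli P.
So <Y_A Y_B>_rho = w * (+1) + (1 - w) * 0
= 0.78 * (+1)
= 0.7800

0.7800


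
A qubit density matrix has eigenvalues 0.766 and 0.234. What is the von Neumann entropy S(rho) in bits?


S = -p*log2(p) - (1-p)*log2(1-p)
p = 0.7660, 1-p = 0.2340
= -0.7660 * log2(0.7660) - 0.2340 * log2(0.2340)
= -(-0.2946) - (-0.4903)
= 0.7849

0.7849


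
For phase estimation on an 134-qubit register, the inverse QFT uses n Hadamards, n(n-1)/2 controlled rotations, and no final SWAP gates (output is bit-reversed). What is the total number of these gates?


Hadamard gates: 134
Controlled rotations: n*(n-1)/2 = 134*133/2 = 8911
SWAP gates: 0 (omitted)
Total = 134 + 8911
= 9045

9045


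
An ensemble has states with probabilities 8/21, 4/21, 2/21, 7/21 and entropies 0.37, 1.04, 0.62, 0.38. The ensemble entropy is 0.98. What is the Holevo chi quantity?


chi = S(rho) - sum_i p_i * S(rho_i)
Weighted entropy = 8/21 * 0.37 + 4/21 * 1.04 + 2/21 * 0.62 + 7/21 * 0.38
= 0.5248
chi = 0.98 - 0.5248
= 0.4552

0.4552


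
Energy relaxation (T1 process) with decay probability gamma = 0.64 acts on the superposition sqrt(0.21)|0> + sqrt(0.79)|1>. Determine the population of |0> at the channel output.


For amplitude damping with parameter gamma on state sqrt(a)|0> + sqrt(b)|1>:
alpha^2 = 0.21, beta^2 = 0.79
P(|0>) = alpha^2 + gamma * beta^2
= 0.21 + 0.64 * 0.79
= 0.21 + 0.5056
= 0.7156

0.7156


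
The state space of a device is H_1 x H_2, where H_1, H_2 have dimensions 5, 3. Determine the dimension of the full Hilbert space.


dim(H_1 x H_2) = 5 * 3
= 15

15


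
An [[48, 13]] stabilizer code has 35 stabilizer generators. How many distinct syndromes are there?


Each stabilizer generator gives a binary (+1 or -1) measurement outcome.
With 35 independent generators:
Total syndromes = 2^35
= 34359738368

34359738368


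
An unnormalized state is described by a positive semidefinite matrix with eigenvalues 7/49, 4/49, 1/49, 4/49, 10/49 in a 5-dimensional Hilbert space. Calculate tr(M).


tr(M) = sum of eigenvalues
= 7/49 + 4/49 + 1/49 + 4/49 + 10/49
= 26/49
= 0.5306

0.5306


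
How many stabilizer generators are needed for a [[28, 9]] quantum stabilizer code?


For an [[n,k]] stabilizer code:
Number of stabilizer generators = n - k
= 28 - 9
= 19

19


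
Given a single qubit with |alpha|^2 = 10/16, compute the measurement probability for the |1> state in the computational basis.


|alpha|^2 = 10/16 = 0.6250
|beta|^2 = 1 - 10/16 = 6/16 = 0.3750
P(|1>) = |beta|^2 = 0.3750

0.3750


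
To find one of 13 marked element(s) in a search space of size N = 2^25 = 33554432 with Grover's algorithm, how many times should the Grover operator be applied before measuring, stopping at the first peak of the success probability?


After j Grover iterations the success probability is P(j) = sin^2((2j+1)*theta), where sin(theta) = sqrt(k/N).
N = 2^25 = 33554432, k = 13
sin(theta) = sqrt(k/N) = 0.0006224389055
theta = arcsin(sqrt(k/N)) = 0.0006224389457 rad
P(j) reaches its first maximum when (2j+1)*theta is as close as possible to pi/2, i.e. j = round(pi/(4*theta) - 1/2).
pi/(4*theta) - 1/2 = 1261.3076
(For comparison, the common estimate pi/4 * sqrt(N/k) = 1261.8076; the exact maximiser is used here.)
Optimal iterations = 1261

1261


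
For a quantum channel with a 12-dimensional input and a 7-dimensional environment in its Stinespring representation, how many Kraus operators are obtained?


Tracing out the environment in an orthonormal basis {|i>_E} gives Kraus operators K_i = <i|_E U |0>_E.
Number of Kraus operators = dim(H_env) = d_env
= 7

7


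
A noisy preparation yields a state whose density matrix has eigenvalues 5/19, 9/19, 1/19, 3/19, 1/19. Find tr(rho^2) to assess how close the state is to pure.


tr(rho^2) = sum of eigenvalues squared
= (5/19)^2 + (9/19)^2 + (1/19)^2 + (3/19)^2 + (1/19)^2
= (25 + 81 + 1 + 9 + 1) / 361
= 117/361
= 0.3241

0.3241


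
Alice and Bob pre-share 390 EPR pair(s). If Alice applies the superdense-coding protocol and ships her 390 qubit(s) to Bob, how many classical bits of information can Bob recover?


Superdense coding allows 2 classical bits per shared entangled pair.
390 pair(s) -> 2 * 390 = 780 classical bits

780


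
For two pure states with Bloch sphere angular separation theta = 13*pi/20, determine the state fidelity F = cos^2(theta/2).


For states separated by angle theta on Bloch sphere:
F = cos^2(theta/2)
theta = 13*pi/20 = 2.0420
theta/2 = 1.0210
cos(theta/2) = 0.5225
F = 0.2730

0.2730


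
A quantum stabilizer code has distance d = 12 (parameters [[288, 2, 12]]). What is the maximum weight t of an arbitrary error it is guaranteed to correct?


Code parameters: [[288, 2, 12]], distance d = 12.
Number of correctable errors = floor((d-1)/2)
= floor((12 - 1)/2)
= floor(11/2)
= 5

5


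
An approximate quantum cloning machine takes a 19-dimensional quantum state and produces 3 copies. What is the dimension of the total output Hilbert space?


Output space = H^(tensor 3) where dim(H) = 19
dim = 19^3
= 361 (after 2 factors)
= 6859 (after 3 factors)
= 6859

6859


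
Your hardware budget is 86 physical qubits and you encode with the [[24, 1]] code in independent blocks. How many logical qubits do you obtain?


Each code block uses 24 physical qubits for 1 logical qubit(s).
Number of complete blocks = floor(86 / 24) = 3
Logical qubits = 3 * 1
= 3

3


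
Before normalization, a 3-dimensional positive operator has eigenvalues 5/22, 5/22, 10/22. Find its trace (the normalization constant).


tr(M) = sum of eigenvalues
= 5/22 + 5/22 + 10/22
= 20/22
= 0.9091

0.9091


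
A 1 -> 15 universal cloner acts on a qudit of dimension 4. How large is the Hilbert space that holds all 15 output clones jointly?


Output space = H^(tensor 15) where dim(H) = 4
dim = 4^15
= 16 (after 2 factors)
= 64 (after 3 factors)
= 256 (after 4 factors)
= 1024 (after 5 factors)
= 4096 (after 6 factors)
= 16384 (after 7 factors)
= 65536 (after 8 factors)
= 262144 (after 9 factors)
= 1048576 (after 10 factors)
= 4194304 (after 11 factors)
= 16777216 (after 12 factors)
= 67108864 (after 13 factors)
= 268435456 (after 14 factors)
= 1073741824 (after 15 factors)
= 1073741824

1073741824


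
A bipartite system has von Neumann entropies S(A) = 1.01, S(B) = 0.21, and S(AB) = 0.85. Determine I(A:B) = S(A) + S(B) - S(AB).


I(A:B) = S(A) + S(B) - S(AB)
= 1.01 + 0.21 - 0.85
= 0.3700

0.3700


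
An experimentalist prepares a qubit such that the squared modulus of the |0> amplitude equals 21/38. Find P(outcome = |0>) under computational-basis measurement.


|alpha|^2 = 21/38 = 0.5526
|beta|^2 = 1 - 21/38 = 17/38 = 0.4474
P(|0>) = |alpha|^2 = 0.5526

0.5526


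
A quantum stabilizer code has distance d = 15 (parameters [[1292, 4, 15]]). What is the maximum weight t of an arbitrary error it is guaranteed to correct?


Code parameters: [[1292, 4, 15]], distance d = 15.
Number of correctable errors = floor((d-1)/2)
= floor((15 - 1)/2)
= floor(14/2)
= 7

7


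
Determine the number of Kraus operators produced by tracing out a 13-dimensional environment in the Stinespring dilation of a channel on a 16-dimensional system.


Tracing out the environment in an orthonormal basis {|i>_E} gives Kraus operators K_i = <i|_E U |0>_E.
Number of Kraus operators = dim(H_env) = d_env
= 13

13


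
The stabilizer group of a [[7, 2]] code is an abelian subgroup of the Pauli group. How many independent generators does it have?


For an [[n,k]] stabilizer code:
Number of stabilizer generators = n - k
= 7 - 2
= 5

5


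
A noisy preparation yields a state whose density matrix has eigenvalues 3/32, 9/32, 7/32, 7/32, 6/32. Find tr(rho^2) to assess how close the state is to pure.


tr(rho^2) = sum of eigenvalues squared
= (3/32)^2 + (9/32)^2 + (7/32)^2 + (7/32)^2 + (6/32)^2
= (9 + 81 + 49 + 49 + 36) / 1024
= 224/1024
= 0.2188

0.2188


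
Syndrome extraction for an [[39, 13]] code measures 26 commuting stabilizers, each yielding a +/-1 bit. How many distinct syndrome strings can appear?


Each stabilizer generator gives a binary (+1 or -1) measurement outcome.
With 26 independent generators:
Total syndromes = 2^26
= 67108864

67108864


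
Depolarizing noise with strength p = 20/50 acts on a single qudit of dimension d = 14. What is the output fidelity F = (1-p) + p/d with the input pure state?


F = (1-p) + p/d
= (1 - 0.4000) + 0.4000/14
= 0.6000 + 0.0286
= 0.6286

0.6286


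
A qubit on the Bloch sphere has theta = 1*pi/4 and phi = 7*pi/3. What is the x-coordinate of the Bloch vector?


theta = 0.7854, phi = 7.3304
r_x = sin(theta)*cos(phi) = 0.7071 * 0.5000
r_x = 0.3536

0.3536


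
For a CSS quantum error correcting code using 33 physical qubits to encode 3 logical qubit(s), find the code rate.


Code rate R = k/n
= 3/33
= 0.0909

0.0909


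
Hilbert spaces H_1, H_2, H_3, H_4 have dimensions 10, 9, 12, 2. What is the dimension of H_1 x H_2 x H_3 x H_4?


dim(H_1 x H_2 x H_3 x H_4) = 10 * 9 * 12 * 2
= 90 * 12 * 2
= 1080 * 2
= 2160

2160


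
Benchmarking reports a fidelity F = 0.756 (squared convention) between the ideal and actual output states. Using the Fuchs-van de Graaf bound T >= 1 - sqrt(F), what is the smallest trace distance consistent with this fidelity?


Fuchs-van de Graaf (squared-fidelity convention): 1 - sqrt(F) <= T <= sqrt(1 - F).
Lower bound: T >= 1 - sqrt(F)
sqrt(F) = sqrt(0.756) = 0.8695
T >= 1 - 0.8695
T >= 0.1305

0.1305


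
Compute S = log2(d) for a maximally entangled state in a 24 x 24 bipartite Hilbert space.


For a maximally entangled state in d x d:
S = log2(d) = log2(24)
= 4.5850

4.5850


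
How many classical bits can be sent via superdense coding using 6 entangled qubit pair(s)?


Superdense coding allows 2 classical bits per shared entangled pair.
6 pair(s) -> 2 * 6 = 12 classical bits

12


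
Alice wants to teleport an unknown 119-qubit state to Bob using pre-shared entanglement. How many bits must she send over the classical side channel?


Quantum teleportation requires 2 classical bits per qubit teleported.
119 qubit(s) -> 2 * 119 = 238 classical bits

238


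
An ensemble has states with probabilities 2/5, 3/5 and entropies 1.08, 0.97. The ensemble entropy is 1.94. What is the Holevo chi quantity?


chi = S(rho) - sum_i p_i * S(rho_i)
Weighted entropy = 2/5 * 1.08 + 3/5 * 0.97
= 1.0140
chi = 1.94 - 1.0140
= 0.9260

0.9260


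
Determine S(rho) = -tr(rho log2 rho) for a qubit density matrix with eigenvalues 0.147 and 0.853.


S = -p*log2(p) - (1-p)*log2(1-p)
p = 0.1470, 1-p = 0.8530
= -0.1470 * log2(0.1470) - 0.8530 * log2(0.8530)
= -(-0.4066) - (-0.1957)
= 0.6023

0.6023


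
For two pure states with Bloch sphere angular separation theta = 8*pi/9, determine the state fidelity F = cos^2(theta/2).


For states separated by angle theta on Bloch sphere:
F = cos^2(theta/2)
theta = 8*pi/9 = 2.7925
theta/2 = 1.3963
cos(theta/2) = 0.1736
F = 0.0302

0.0302


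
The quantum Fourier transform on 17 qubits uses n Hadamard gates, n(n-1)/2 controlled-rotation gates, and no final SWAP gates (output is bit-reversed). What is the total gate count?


Hadamard gates: 17
Controlled rotations: n*(n-1)/2 = 17*16/2 = 136
SWAP gates: 0 (omitted)
Total = 17 + 136
= 153

153


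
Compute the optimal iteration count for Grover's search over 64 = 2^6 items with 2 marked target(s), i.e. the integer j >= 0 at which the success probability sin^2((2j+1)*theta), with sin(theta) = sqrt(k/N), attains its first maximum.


After j Grover iterations the success probability is P(j) = sin^2((2j+1)*theta), where sin(theta) = sqrt(k/N).
N = 2^6 = 64, k = 2
sin(theta) = sqrt(k/N) = 0.1767766953
theta = arcsin(sqrt(k/N)) = 0.1777106008 rad
P(j) reaches its first maximum when (2j+1)*theta is as close as possible to pi/2, i.e. j = round(pi/(4*theta) - 1/2).
pi/(4*theta) - 1/2 = 3.9195
(For comparison, the common estimate pi/4 * sqrt(N/k) = 4.4429; the exact maximiser is used here.)
Optimal iterations = 4

4


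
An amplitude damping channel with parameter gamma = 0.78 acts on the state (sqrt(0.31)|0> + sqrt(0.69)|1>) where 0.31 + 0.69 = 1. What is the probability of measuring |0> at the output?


For amplitude damping with parameter gamma on state sqrt(a)|0> + sqrt(b)|1>:
alpha^2 = 0.31, beta^2 = 0.69
P(|0>) = alpha^2 + gamma * beta^2
= 0.31 + 0.78 * 0.69
= 0.31 + 0.5382
= 0.8482

0.8482


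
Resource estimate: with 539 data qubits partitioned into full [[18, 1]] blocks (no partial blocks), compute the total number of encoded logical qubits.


Each code block uses 18 physical qubits for 1 logical qubit(s).
Number of complete blocks = floor(539 / 18) = 29
Logical qubits = 29 * 1
= 29

29


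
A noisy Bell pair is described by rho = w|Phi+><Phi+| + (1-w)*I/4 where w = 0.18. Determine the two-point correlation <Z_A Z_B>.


|Phi+> = (|00> + |11>)/sqrt(2)
For the pure Bell state, <Z_A Z_B> = +1 (Bell-state Pauli correlator).
The maximally-mixed part I/4 has tr(I/4 * P tensor P) = 0 for any traceless Pauli P.
So <Z_A Z_B>_rho = w * (+1) + (1 - w) * 0
= 0.18 * (+1)
= 0.1800

0.1800


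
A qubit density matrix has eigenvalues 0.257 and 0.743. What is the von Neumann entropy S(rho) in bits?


S = -p*log2(p) - (1-p)*log2(1-p)
p = 0.2570, 1-p = 0.7430
= -0.2570 * log2(0.2570) - 0.7430 * log2(0.7430)
= -(-0.5038) - (-0.3184)
= 0.8222

0.8222


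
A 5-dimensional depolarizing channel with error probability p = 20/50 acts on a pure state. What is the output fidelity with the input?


F = (1-p) + p/d
= (1 - 0.4000) + 0.4000/5
= 0.6000 + 0.0800
= 0.6800

0.6800


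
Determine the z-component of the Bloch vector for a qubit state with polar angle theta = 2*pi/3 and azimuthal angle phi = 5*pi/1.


theta = 2.0944, phi = 15.7080
r_z = cos(theta) = -0.5000

-0.5000


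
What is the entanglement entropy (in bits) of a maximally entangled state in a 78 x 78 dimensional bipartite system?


For a maximally entangled state in d x d:
S = log2(d) = log2(78)
= 6.2854

6.2854


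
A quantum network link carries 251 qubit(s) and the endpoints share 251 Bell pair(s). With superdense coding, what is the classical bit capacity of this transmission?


Superdense coding allows 2 classical bits per shared entangled pair.
251 pair(s) -> 2 * 251 = 502 classical bits

502


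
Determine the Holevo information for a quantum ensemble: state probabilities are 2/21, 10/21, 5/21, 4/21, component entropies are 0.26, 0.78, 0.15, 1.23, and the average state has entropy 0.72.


chi = S(rho) - sum_i p_i * S(rho_i)
Weighted entropy = 2/21 * 0.26 + 10/21 * 0.78 + 5/21 * 0.15 + 4/21 * 1.23
= 0.6662
chi = 0.72 - 0.6662
= 0.0538

0.0538


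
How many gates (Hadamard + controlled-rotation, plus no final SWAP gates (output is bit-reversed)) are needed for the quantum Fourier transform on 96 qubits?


Hadamard gates: 96
Controlled rotations: n*(n-1)/2 = 96*95/2 = 4560
SWAP gates: 0 (omitted)
Total = 96 + 4560
= 4656

4656


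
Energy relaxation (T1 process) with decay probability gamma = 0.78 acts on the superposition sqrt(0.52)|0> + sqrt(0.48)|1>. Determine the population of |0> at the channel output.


For amplitude damping with parameter gamma on state sqrt(a)|0> + sqrt(b)|1>:
alpha^2 = 0.52, beta^2 = 0.48
P(|0>) = alpha^2 + gamma * beta^2
= 0.52 + 0.78 * 0.48
= 0.52 + 0.3744
= 0.8944

0.8944


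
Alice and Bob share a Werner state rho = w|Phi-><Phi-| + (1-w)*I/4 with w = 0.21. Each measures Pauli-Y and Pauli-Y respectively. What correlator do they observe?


|Phi-> = (|00> - |11>)/sqrt(2)
For the pure Bell state, <Y_A Y_B> = +1 (Bell-state Pauli correlator).
The maximally-mixed part I/4 has tr(I/4 * P tensor P) = 0 for any traceless Pauli P.
So <Y_A Y_B>_rho = w * (+1) + (1 - w) * 0
= 0.21 * (+1)
= 0.2100

0.2100


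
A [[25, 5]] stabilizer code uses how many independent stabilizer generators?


For an [[n,k]] stabilizer code:
Number of stabilizer generators = n - k
= 25 - 5
= 20

20


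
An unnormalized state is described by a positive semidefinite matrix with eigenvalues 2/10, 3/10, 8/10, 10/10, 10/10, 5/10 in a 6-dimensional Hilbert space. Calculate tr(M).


tr(M) = sum of eigenvalues
= 2/10 + 3/10 + 8/10 + 10/10 + 10/10 + 5/10
= 38/10
= 3.8000

3.8000


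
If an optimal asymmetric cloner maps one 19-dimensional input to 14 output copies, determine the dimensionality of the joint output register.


Output space = H^(tensor 14) where dim(H) = 19
dim = 19^14
= 361 (after 2 factors)
= 6859 (after 3 factors)
= 130321 (after 4 factors)
= 2476099 (after 5 factors)
= 47045881 (after 6 factors)
= 893871739 (after 7 factors)
= 16983563041 (after 8 factors)
= 322687697779 (after 9 factors)
= 6131066257801 (after 10 factors)
= 116490258898219 (after 11 factors)
= 2213314919066161 (after 12 factors)
= 42052983462257059 (after 13 factors)
= 799006685782884121 (after 14 factors)
= 799006685782884121

799006685782884121


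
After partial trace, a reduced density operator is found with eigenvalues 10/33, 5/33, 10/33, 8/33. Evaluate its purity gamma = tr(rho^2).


tr(rho^2) = sum of eigenvalues squared
= (10/33)^2 + (5/33)^2 + (10/33)^2 + (8/33)^2
= (100 + 25 + 100 + 64) / 1089
= 289/1089
= 0.2654

0.2654


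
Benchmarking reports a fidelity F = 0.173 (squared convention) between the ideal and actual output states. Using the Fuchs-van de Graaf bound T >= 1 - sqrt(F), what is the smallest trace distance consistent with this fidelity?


Fuchs-van de Graaf (squared-fidelity convention): 1 - sqrt(F) <= T <= sqrt(1 - F).
Lower bound: T >= 1 - sqrt(F)
sqrt(F) = sqrt(0.173) = 0.4159
T >= 1 - 0.4159
T >= 0.5841

0.5841


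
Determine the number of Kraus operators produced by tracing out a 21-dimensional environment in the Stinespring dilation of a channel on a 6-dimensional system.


Tracing out the environment in an orthonormal basis {|i>_E} gives Kraus operators K_i = <i|_E U |0>_E.
Number of Kraus operators = dim(H_env) = d_env
= 21

21
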